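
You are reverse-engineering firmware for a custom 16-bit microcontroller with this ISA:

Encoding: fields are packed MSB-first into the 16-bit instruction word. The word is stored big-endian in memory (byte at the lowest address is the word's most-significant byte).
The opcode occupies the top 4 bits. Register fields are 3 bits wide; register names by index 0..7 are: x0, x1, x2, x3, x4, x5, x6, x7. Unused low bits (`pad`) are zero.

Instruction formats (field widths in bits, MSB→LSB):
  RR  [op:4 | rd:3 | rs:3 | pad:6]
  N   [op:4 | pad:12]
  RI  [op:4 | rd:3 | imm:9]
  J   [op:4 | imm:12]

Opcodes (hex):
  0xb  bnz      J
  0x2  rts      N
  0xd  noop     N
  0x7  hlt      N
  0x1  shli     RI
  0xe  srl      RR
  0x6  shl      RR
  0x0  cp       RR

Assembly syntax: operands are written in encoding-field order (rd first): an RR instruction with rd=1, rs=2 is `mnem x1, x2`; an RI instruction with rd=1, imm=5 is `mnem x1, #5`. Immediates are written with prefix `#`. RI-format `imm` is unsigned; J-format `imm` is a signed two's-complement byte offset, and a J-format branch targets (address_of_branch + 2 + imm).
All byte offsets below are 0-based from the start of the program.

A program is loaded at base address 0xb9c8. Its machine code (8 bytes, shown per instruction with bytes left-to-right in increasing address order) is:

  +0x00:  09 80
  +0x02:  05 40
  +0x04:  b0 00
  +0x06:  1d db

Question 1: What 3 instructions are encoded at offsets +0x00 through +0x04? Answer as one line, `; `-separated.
cp x4, x6; cp x2, x5; bnz #0

off 0x00: read 09 80 as big → 0x0980
  opcode bits[15:12]=0x0: cp/RR
  rd@[11:9]=0x4 ⇒ x4
  rs@[8:6]=0x6 ⇒ x6
off 0x02: read 05 40 as big → 0x0540
  opcode bits[15:12]=0x0: cp/RR
  rd@[11:9]=0x2 ⇒ x2
  rs@[8:6]=0x5 ⇒ x5
off 0x04: read b0 00 as big → 0xb000
  opcode bits[15:12]=0xb: bnz/J
  imm@[11:0]=0x0 ⇒ #0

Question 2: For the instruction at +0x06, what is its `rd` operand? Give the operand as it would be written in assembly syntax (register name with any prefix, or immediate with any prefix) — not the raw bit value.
[06] 1d db → 0x1ddb
  top 4b → 0x1 → shli [RI]
  [11:9] rd=6 = x6
  [8:0] imm=475 = #475

x6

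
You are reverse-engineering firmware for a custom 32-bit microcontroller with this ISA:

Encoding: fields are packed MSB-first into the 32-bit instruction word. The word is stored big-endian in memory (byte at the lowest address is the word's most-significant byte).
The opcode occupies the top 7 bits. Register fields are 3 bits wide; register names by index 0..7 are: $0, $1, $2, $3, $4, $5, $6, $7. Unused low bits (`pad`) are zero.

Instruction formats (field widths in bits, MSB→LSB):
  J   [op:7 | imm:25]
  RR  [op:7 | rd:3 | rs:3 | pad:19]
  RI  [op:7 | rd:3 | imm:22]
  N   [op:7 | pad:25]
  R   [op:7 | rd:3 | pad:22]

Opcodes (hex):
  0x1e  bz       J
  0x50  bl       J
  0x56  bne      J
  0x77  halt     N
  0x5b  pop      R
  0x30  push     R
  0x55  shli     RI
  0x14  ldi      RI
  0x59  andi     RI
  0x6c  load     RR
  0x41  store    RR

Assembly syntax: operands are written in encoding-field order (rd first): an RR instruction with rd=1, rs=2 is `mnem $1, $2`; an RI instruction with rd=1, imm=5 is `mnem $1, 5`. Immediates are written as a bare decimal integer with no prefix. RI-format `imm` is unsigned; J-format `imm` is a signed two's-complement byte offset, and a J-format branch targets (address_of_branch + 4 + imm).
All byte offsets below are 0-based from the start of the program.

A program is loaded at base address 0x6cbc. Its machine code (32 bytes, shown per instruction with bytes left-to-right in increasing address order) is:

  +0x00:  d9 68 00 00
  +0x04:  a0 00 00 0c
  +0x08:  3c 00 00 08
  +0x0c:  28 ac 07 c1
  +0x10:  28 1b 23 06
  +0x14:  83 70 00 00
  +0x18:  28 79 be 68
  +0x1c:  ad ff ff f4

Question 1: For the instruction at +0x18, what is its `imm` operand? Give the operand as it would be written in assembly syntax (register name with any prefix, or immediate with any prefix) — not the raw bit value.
3784296

[18] 28 79 be 68 → 0x2879be68
  op=0x2879be68>>25=0x14 ⇒ ldi (RI)
  rd: (w>>22)&0x7=0x1 → $1
  imm: (w>>0)&0x3fffff=0x39be68 → 3784296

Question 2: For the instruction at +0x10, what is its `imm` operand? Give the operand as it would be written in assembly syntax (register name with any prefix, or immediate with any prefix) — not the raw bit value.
[10] 28 1b 23 06 → 0x281b2306
  top 7b → 0x14 → ldi [RI]
  [24:22] rd=0 = $0
  [21:0] imm=1778438 = 1778438

1778438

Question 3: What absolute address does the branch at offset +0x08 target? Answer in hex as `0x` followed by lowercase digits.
@+08  big-endian(3c 00 00 08) = 0x3c000008
  op=0x3c000008>>25=0x1e ⇒ bz (J)
  [24:0] imm=8 = 8
  target = base 0x6cbc + off 0x08 + 4 + imm 8 = 0x6cd0

0x6cd0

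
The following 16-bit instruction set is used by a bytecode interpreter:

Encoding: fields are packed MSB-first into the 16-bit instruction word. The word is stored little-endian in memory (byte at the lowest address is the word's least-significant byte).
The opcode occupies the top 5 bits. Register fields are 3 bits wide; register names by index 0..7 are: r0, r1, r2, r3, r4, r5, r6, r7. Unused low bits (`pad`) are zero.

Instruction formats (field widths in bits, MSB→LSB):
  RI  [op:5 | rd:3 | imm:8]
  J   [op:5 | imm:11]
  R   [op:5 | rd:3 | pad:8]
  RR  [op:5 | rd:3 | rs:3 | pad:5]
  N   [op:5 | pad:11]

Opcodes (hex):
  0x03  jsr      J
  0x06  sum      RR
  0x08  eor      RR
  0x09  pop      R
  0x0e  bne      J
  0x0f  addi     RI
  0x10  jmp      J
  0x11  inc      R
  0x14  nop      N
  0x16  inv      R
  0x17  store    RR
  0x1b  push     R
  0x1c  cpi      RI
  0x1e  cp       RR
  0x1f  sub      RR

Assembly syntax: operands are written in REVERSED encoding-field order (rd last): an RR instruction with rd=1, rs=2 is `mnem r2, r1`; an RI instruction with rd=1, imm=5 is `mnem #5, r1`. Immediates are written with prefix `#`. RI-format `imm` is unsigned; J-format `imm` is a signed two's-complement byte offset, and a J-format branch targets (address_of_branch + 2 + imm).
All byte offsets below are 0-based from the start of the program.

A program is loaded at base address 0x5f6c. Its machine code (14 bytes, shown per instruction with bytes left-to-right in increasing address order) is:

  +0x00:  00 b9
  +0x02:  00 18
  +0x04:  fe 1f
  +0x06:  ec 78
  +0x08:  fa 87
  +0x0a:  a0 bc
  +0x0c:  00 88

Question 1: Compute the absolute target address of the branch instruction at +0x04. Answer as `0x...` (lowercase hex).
0x5f70

@+04  little-endian(fe 1f) = 0x1ffe
  opcode bits[15:11]=0x3: jsr/J
  [10:0] imm=2046 (s11→-2) = #-2
  target = base 0x5f6c + off 0x04 + 2 + imm -2 = 0x5f70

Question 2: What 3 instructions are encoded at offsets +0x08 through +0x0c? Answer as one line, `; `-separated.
jmp #-6; store r5, r4; inc r0

@+08  little-endian(fa 87) = 0x87fa
  top 5b → 0x10 → jmp [J]
  imm: (w>>0)&0x7ff=0x7fa (s11→-6) → #-6
@+0a  little-endian(a0 bc) = 0xbca0
  top 5b → 0x17 → store [RR]
  rd: (w>>8)&0x7=0x4 → r4
  rs: (w>>5)&0x7=0x5 → r5
@+0c  little-endian(00 88) = 0x8800
  top 5b → 0x11 → inc [R]
  rd: (w>>8)&0x7=0x0 → r0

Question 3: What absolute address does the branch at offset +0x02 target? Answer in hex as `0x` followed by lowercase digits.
0x5f70

off 0x02: read 00 18 as little → 0x1800
  opcode bits[15:11]=0x3: jsr/J
  imm: (w>>0)&0x7ff=0x0 → #0
  target = base 0x5f6c + off 0x02 + 2 + imm 0 = 0x5f70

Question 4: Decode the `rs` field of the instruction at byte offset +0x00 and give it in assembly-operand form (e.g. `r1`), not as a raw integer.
r0

off 0x00: read 00 b9 as little → 0xb900
  opcode bits[15:11]=0x17: store/RR
  [10:8] rd=1 = r1
  [7:5] rs=0 = r0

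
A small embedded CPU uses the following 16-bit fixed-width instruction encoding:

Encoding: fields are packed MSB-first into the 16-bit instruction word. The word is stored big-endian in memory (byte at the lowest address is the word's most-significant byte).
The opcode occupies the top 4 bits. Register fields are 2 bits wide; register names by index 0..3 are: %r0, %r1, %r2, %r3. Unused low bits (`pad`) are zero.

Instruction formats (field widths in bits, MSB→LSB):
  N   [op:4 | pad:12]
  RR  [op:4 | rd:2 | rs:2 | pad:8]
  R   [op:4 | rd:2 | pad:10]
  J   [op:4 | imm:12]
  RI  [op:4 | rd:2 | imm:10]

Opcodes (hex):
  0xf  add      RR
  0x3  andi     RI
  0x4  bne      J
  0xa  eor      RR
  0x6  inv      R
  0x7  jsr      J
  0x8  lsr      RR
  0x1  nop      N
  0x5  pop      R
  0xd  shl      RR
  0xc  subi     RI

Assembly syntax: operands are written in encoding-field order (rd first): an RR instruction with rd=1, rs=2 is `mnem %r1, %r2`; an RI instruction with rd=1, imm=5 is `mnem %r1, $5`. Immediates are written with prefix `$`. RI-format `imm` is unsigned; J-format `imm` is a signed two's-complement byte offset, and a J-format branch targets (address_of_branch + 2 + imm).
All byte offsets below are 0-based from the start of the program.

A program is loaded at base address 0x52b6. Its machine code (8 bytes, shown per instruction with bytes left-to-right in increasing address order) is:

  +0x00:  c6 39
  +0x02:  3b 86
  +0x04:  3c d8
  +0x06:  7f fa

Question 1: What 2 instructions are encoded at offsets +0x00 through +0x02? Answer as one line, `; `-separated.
subi %r1, $569; andi %r2, $902

+0x00: c6 39 ⇒ word 0xc639 (big)
  top 4b → 0xc → subi [RI]
  [11:10] rd=1 = %r1
  [9:0] imm=569 = $569
+0x02: 3b 86 ⇒ word 0x3b86 (big)
  top 4b → 0x3 → andi [RI]
  [11:10] rd=2 = %r2
  [9:0] imm=902 = $902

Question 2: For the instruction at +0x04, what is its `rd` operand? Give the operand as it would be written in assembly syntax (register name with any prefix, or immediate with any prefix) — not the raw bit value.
+0x04: 3c d8 ⇒ word 0x3cd8 (big)
  op=0x3cd8>>12=0x3 ⇒ andi (RI)
  rd@[11:10]=0x3 ⇒ %r3
  imm@[9:0]=0xd8 ⇒ $216

%r3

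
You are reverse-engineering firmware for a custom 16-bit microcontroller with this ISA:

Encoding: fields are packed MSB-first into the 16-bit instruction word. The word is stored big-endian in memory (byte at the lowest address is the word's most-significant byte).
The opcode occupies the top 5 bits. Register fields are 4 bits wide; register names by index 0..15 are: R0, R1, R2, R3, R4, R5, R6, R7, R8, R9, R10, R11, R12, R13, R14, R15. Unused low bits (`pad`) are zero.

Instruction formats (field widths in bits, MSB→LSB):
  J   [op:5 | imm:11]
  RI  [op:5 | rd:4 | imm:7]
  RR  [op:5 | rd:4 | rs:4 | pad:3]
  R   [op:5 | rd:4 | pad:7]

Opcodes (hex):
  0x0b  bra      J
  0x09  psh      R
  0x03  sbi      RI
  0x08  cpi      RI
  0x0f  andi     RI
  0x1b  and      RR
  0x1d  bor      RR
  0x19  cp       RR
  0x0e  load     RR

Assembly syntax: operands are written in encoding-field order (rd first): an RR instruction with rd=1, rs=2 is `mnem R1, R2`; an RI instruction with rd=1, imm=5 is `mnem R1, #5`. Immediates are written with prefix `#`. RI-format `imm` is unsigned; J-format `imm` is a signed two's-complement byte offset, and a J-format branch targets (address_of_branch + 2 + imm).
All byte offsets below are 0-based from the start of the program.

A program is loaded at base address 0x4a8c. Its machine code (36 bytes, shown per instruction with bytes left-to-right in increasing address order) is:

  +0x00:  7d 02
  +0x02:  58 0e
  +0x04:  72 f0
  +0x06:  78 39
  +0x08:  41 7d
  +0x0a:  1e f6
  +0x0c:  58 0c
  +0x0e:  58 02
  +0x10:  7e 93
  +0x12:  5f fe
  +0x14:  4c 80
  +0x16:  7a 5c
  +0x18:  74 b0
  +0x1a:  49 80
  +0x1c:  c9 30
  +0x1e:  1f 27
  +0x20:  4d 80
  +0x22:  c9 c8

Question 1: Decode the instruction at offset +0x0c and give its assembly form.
bra #12

+0x0c: 58 0c ⇒ word 0x580c (big)
  op=0x580c>>11=0xb ⇒ bra (J)
  [10:0] imm=12 = #12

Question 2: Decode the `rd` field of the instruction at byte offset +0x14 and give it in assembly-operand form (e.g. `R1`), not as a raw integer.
[14] 4c 80 → 0x4c80
  top 5b → 0x9 → psh [R]
  [10:7] rd=9 = R9

R9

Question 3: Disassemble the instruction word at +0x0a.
sbi R13, #118

[0a] 1e f6 → 0x1ef6
  top 5b → 0x3 → sbi [RI]
  rd: (w>>7)&0xf=0xd → R13
  imm: (w>>0)&0x7f=0x76 → #118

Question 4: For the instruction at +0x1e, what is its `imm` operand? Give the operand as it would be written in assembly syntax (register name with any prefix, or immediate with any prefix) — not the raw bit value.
#39

off 0x1e: read 1f 27 as big → 0x1f27
  opcode bits[15:11]=0x3: sbi/RI
  rd@[10:7]=0xe ⇒ R14
  imm@[6:0]=0x27 ⇒ #39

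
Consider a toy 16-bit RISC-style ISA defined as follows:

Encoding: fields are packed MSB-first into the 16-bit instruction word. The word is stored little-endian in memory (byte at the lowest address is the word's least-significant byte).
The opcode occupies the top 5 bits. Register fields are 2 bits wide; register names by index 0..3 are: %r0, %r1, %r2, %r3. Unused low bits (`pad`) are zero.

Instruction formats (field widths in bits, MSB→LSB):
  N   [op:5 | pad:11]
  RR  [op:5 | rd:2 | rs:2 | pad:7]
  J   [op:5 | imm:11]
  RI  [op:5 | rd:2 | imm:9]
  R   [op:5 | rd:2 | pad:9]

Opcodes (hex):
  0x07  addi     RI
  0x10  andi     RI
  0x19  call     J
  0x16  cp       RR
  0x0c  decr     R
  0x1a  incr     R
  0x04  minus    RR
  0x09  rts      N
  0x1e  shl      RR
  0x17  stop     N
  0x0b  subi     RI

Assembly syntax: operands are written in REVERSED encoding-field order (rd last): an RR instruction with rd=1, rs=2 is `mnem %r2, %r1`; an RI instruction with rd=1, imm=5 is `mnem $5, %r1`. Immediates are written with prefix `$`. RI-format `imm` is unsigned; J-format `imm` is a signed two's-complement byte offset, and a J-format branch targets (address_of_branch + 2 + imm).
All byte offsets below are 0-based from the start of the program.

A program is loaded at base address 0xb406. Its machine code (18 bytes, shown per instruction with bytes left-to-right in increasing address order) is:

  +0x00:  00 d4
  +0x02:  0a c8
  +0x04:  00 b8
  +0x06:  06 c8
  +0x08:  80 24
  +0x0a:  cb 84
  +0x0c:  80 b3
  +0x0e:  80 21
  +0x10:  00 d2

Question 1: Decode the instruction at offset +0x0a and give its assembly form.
off 0x0a: read cb 84 as little → 0x84cb
  op=0x84cb>>11=0x10 ⇒ andi (RI)
  rd@[10:9]=0x2 ⇒ %r2
  imm@[8:0]=0xcb ⇒ $203

andi $203, %r2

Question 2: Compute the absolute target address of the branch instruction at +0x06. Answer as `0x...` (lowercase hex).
+0x06: 06 c8 ⇒ word 0xc806 (little)
  top 5b → 0x19 → call [J]
  imm: (w>>0)&0x7ff=0x6 → $6
  target = base 0xb406 + off 0x06 + 2 + imm 6 = 0xb414

0xb414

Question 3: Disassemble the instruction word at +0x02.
@+02  little-endian(0a c8) = 0xc80a
  op=0xc80a>>11=0x19 ⇒ call (J)
  imm@[10:0]=0xa ⇒ $10

call $10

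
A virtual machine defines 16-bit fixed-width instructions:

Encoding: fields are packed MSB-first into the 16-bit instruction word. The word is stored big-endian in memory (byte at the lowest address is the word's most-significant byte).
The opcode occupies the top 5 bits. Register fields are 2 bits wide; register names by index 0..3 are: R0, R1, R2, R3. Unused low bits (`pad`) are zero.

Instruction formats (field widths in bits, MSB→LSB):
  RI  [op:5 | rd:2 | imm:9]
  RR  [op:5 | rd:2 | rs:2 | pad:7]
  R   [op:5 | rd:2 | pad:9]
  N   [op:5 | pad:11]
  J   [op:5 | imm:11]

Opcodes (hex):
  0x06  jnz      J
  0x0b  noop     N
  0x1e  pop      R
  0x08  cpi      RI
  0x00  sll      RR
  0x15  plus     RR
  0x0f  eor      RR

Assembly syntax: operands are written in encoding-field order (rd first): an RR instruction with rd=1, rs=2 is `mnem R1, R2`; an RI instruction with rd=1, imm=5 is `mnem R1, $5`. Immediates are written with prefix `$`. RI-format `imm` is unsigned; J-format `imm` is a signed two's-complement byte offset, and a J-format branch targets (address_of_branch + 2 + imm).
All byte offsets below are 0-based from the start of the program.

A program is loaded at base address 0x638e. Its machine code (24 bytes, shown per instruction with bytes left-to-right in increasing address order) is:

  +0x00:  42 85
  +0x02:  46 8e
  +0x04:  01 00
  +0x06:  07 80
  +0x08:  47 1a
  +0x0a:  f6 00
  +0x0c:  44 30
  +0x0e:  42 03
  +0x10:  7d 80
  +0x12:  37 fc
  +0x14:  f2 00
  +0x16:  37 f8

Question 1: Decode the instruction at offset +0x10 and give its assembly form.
off 0x10: read 7d 80 as big → 0x7d80
  top 5b → 0xf → eor [RR]
  rd: (w>>9)&0x3=0x2 → R2
  rs: (w>>7)&0x3=0x3 → R3

eor R2, R3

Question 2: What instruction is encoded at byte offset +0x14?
pop R1

@+14  big-endian(f2 00) = 0xf200
  opcode bits[15:11]=0x1e: pop/R
  rd@[10:9]=0x1 ⇒ R1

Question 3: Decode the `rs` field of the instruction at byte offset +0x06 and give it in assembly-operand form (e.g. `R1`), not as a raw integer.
@+06  big-endian(07 80) = 0x0780
  opcode bits[15:11]=0x0: sll/RR
  [10:9] rd=3 = R3
  [8:7] rs=3 = R3

R3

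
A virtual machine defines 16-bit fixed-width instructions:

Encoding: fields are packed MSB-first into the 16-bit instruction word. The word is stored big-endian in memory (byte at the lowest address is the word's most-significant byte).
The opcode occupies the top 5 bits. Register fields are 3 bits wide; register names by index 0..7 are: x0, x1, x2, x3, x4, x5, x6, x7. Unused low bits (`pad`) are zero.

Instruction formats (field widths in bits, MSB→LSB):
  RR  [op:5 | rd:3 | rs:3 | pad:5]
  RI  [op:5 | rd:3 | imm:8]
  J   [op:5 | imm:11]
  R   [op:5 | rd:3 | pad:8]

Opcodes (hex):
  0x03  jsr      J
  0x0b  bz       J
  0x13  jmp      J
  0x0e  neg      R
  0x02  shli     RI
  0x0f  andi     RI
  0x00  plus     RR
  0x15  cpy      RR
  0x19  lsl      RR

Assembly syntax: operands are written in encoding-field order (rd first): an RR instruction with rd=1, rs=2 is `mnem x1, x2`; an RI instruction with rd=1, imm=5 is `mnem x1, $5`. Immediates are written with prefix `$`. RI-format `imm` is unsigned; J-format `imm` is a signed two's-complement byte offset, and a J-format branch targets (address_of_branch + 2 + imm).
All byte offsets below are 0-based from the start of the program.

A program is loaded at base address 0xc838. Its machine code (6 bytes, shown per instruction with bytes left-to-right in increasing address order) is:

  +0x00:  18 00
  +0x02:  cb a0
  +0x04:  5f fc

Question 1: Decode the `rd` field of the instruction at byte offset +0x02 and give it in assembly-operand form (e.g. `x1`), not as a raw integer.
x3

+0x02: cb a0 ⇒ word 0xcba0 (big)
  top 5b → 0x19 → lsl [RR]
  rd: (w>>8)&0x7=0x3 → x3
  rs: (w>>5)&0x7=0x5 → x5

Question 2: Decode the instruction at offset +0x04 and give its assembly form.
@+04  big-endian(5f fc) = 0x5ffc
  op=0x5ffc>>11=0xb ⇒ bz (J)
  imm: (w>>0)&0x7ff=0x7fc (s11→-4) → $-4

bz $-4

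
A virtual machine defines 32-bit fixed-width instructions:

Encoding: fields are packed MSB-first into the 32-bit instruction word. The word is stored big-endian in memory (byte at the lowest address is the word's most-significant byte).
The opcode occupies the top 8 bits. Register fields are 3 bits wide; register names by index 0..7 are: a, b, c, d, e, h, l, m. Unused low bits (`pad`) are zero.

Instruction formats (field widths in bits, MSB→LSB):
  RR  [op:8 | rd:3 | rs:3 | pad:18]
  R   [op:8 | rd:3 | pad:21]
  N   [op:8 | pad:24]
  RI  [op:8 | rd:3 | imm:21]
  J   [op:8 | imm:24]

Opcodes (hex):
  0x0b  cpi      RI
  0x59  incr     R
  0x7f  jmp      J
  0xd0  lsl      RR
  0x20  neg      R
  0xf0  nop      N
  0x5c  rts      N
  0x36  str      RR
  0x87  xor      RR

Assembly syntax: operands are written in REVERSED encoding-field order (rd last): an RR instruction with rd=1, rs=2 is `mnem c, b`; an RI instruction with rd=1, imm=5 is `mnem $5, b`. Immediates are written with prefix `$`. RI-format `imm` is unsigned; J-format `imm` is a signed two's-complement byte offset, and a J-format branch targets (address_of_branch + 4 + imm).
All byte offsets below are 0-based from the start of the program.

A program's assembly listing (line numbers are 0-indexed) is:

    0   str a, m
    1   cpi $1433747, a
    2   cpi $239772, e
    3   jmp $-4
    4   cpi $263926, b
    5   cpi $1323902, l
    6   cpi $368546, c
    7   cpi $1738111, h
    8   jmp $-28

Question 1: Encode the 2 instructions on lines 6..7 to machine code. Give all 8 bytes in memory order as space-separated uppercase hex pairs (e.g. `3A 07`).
0B 45 9F A2 0B BA 85 7F

line 6 (cpi): pack op=0xb:8|rd=2:3|imm=368546:21 = 0x0b459fa2; big→ 0b 45 9f a2
line 7 (cpi): pack op=0xb:8|rd=5:3|imm=1738111:21 = 0x0bba857f; big→ 0b ba 85 7f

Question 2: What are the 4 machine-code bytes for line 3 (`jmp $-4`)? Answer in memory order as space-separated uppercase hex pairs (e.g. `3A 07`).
7F FF FF FC

L3: jmp op=0x7f:8|imm=-4:24 ⇒ 0x7ffffffc ⇒ big 7f ff ff fc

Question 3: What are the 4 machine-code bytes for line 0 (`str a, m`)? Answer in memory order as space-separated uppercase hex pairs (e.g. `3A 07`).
36 E0 00 00

L0: str op=0x36:8|rd=7:3|rs=0:3|pad=0:18 ⇒ 0x36e00000 ⇒ big 36 e0 00 00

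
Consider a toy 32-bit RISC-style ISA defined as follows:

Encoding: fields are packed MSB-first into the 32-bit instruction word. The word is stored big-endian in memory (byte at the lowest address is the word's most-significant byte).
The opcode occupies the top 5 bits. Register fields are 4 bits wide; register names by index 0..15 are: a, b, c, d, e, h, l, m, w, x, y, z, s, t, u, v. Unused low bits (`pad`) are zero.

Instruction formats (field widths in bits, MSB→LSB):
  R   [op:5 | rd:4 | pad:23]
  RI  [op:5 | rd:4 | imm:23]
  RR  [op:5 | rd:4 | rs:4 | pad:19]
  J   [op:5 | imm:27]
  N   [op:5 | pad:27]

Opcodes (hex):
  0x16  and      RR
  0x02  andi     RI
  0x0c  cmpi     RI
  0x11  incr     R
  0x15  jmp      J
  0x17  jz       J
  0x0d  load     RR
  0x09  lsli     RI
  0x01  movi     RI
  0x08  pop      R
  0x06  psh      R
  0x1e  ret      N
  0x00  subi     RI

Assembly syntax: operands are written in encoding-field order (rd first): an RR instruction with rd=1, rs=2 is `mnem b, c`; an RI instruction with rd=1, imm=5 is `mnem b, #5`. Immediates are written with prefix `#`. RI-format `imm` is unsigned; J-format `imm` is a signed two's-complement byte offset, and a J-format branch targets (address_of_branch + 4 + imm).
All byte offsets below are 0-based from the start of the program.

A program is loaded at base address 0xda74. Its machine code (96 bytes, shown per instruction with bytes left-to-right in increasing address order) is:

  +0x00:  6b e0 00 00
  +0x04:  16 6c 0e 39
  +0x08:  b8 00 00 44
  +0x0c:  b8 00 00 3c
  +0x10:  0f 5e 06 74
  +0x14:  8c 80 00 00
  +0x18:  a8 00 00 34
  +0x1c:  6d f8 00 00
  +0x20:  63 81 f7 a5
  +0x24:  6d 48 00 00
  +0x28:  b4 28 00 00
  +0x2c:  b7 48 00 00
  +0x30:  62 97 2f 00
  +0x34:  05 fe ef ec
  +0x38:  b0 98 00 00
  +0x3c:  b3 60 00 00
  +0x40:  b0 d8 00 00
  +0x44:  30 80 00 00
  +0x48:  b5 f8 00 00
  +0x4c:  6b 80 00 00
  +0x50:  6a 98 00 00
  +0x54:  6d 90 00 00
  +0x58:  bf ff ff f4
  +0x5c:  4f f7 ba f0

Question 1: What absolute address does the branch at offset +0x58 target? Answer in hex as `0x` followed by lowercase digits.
0xdac4

+0x58: bf ff ff f4 ⇒ word 0xbffffff4 (big)
  top 5b → 0x17 → jz [J]
  imm@[26:0]=0x7fffff4 (s27→-12) ⇒ #-12
  target = base 0xda74 + off 0x58 + 4 + imm -12 = 0xdac4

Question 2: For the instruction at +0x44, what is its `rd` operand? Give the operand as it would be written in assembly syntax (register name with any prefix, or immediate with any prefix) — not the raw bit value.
b

+0x44: 30 80 00 00 ⇒ word 0x30800000 (big)
  op=0x30800000>>27=0x6 ⇒ psh (R)
  rd: (w>>23)&0xf=0x1 → b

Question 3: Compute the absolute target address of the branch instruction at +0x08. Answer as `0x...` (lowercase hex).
+0x08: b8 00 00 44 ⇒ word 0xb8000044 (big)
  top 5b → 0x17 → jz [J]
  imm@[26:0]=0x44 ⇒ #68
  target = base 0xda74 + off 0x08 + 4 + imm 68 = 0xdac4

0xdac4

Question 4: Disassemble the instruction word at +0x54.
+0x54: 6d 90 00 00 ⇒ word 0x6d900000 (big)
  op=0x6d900000>>27=0xd ⇒ load (RR)
  rd@[26:23]=0xb ⇒ z
  rs@[22:19]=0x2 ⇒ c

load z, c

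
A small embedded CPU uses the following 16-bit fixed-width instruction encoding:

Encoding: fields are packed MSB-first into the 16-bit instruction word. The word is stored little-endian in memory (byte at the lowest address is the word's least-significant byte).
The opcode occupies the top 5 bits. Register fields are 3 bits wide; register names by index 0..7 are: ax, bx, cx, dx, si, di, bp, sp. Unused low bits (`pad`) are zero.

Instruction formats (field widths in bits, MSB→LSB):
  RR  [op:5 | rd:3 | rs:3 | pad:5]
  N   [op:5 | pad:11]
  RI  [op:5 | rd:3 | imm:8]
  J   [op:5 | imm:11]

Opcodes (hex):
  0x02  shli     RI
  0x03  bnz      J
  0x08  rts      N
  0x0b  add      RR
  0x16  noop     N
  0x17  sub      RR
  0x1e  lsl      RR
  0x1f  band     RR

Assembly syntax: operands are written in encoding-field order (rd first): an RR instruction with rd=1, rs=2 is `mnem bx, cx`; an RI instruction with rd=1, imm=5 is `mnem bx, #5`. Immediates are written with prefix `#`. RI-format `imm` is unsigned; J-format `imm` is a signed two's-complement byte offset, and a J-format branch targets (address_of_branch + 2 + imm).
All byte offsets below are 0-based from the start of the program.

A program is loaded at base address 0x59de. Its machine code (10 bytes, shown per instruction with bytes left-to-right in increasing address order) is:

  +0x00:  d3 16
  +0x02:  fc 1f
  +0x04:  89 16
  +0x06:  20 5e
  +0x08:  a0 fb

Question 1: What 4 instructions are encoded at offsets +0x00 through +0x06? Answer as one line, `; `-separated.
off 0x00: read d3 16 as little → 0x16d3
  opcode bits[15:11]=0x2: shli/RI
  rd: (w>>8)&0x7=0x6 → bp
  imm: (w>>0)&0xff=0xd3 → #211
off 0x02: read fc 1f as little → 0x1ffc
  opcode bits[15:11]=0x3: bnz/J
  imm: (w>>0)&0x7ff=0x7fc (s11→-4) → #-4
off 0x04: read 89 16 as little → 0x1689
  opcode bits[15:11]=0x2: shli/RI
  rd: (w>>8)&0x7=0x6 → bp
  imm: (w>>0)&0xff=0x89 → #137
off 0x06: read 20 5e as little → 0x5e20
  opcode bits[15:11]=0xb: add/RR
  rd: (w>>8)&0x7=0x6 → bp
  rs: (w>>5)&0x7=0x1 → bx

shli bp, #211; bnz #-4; shli bp, #137; add bp, bx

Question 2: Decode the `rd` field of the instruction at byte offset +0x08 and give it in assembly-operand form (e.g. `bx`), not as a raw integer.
[08] a0 fb → 0xfba0
  top 5b → 0x1f → band [RR]
  rd: (w>>8)&0x7=0x3 → dx
  rs: (w>>5)&0x7=0x5 → di

dx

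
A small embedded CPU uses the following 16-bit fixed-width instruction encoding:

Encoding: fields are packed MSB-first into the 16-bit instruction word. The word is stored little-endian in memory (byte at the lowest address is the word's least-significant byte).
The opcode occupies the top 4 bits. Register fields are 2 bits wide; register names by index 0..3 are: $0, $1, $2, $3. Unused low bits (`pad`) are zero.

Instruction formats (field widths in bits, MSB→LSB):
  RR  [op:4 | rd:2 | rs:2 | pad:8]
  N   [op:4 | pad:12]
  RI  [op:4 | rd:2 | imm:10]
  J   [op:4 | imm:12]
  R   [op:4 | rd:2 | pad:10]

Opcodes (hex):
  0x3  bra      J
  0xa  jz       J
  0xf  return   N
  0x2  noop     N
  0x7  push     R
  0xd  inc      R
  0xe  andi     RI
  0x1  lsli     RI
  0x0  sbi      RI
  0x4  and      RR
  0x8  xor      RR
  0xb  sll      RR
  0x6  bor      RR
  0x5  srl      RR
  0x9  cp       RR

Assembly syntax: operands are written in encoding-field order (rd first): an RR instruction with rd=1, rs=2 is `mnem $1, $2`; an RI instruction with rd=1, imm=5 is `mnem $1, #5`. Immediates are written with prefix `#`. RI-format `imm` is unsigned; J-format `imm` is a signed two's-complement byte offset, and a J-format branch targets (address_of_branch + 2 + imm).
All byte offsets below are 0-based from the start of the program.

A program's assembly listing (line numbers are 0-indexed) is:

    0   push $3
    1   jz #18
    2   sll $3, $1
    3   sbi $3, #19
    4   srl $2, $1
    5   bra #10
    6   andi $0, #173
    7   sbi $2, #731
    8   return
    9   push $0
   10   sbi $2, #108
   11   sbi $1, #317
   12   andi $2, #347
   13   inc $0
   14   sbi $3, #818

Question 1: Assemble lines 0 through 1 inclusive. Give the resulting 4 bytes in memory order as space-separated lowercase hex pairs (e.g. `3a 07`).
line 0 (push): pack op=0x7:4|rd=3:2|pad=0:10 = 0x7c00; little→ 00 7c
line 1 (jz): pack op=0xa:4|imm=18:12 = 0xa012; little→ 12 a0

00 7c 12 a0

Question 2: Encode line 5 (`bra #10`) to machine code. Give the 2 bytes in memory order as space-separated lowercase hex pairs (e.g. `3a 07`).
0a 30

line 5 (bra): pack op=0x3:4|imm=10:12 = 0x300a; little→ 0a 30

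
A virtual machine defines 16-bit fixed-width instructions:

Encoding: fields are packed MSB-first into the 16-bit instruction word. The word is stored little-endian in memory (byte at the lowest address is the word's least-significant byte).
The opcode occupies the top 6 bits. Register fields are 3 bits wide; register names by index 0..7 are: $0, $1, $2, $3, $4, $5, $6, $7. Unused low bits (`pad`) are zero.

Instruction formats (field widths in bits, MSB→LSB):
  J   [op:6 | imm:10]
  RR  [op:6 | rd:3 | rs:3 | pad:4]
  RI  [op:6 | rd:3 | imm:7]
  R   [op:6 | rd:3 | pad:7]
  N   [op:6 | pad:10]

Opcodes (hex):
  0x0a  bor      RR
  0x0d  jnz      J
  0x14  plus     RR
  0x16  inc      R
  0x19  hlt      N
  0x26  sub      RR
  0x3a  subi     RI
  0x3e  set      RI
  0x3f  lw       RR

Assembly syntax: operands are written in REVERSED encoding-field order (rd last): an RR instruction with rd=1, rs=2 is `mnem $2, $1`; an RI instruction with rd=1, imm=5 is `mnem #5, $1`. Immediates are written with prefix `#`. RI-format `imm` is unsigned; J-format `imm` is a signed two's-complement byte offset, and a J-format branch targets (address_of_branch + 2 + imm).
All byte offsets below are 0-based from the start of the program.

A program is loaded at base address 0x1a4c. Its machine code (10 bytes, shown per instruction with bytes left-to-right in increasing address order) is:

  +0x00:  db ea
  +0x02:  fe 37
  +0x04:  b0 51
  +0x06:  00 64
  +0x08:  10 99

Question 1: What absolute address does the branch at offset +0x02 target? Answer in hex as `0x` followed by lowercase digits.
0x1a4e

off 0x02: read fe 37 as little → 0x37fe
  top 6b → 0xd → jnz [J]
  [9:0] imm=1022 (s10→-2) = #-2
  target = base 0x1a4c + off 0x02 + 2 + imm -2 = 0x1a4e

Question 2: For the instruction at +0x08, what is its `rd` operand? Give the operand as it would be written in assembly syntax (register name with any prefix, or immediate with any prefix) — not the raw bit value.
$2

@+08  little-endian(10 99) = 0x9910
  opcode bits[15:10]=0x26: sub/RR
  rd@[9:7]=0x2 ⇒ $2
  rs@[6:4]=0x1 ⇒ $1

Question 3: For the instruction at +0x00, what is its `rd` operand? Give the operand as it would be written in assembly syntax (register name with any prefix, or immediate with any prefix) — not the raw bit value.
$5

@+00  little-endian(db ea) = 0xeadb
  top 6b → 0x3a → subi [RI]
  rd: (w>>7)&0x7=0x5 → $5
  imm: (w>>0)&0x7f=0x5b → #91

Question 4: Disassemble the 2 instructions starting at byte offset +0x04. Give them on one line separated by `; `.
[04] b0 51 → 0x51b0
  top 6b → 0x14 → plus [RR]
  rd: (w>>7)&0x7=0x3 → $3
  rs: (w>>4)&0x7=0x3 → $3
[06] 00 64 → 0x6400
  top 6b → 0x19 → hlt [N]

plus $3, $3; hlt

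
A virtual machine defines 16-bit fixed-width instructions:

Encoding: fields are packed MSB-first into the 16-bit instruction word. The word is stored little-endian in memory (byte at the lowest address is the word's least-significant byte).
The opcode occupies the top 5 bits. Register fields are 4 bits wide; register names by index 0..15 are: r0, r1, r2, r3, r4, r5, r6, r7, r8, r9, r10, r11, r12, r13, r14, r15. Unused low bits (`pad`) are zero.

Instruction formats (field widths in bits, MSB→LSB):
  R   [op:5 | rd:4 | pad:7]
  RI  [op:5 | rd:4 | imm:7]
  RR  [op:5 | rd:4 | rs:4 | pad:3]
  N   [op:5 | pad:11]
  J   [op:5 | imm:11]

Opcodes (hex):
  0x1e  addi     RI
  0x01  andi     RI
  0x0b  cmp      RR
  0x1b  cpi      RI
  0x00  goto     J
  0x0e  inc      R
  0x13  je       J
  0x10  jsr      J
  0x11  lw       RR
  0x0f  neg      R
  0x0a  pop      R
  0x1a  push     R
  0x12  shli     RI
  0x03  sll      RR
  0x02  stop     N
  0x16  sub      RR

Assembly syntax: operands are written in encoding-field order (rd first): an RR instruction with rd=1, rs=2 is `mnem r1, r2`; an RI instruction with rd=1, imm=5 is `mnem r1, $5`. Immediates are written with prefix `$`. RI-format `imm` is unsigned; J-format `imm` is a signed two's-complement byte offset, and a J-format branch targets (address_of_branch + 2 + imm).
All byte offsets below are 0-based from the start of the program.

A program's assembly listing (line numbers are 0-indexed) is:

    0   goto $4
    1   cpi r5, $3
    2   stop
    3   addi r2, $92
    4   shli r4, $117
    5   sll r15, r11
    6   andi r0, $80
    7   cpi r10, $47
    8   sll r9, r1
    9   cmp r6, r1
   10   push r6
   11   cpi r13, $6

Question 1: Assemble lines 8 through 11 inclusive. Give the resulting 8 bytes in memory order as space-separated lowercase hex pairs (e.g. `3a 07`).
8. sll fields op=0x3:5|rd=9:4|rs=1:4|pad=0:3 → word 1c88h → 88 1c
9. cmp fields op=0xb:5|rd=6:4|rs=1:4|pad=0:3 → word 5b08h → 08 5b
10. push fields op=0x1a:5|rd=6:4|pad=0:7 → word d300h → 00 d3
11. cpi fields op=0x1b:5|rd=13:4|imm=6:7 → word de86h → 86 de

88 1c 08 5b 00 d3 86 de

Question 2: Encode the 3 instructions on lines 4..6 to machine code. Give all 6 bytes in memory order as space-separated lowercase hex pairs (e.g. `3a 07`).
4. shli fields op=0x12:5|rd=4:4|imm=117:7 → word 9275h → 75 92
5. sll fields op=0x3:5|rd=15:4|rs=11:4|pad=0:3 → word 1fd8h → d8 1f
6. andi fields op=0x1:5|rd=0:4|imm=80:7 → word 0850h → 50 08

75 92 d8 1f 50 08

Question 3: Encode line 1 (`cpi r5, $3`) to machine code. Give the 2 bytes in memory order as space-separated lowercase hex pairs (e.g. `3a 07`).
L1: cpi op=0x1b:5|rd=5:4|imm=3:7 ⇒ 0xda83 ⇒ little 83 da

83 da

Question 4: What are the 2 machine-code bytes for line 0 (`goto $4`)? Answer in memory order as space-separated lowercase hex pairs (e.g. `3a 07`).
04 00

L0: goto op=0x0:5|imm=4:11 ⇒ 0x0004 ⇒ little 04 00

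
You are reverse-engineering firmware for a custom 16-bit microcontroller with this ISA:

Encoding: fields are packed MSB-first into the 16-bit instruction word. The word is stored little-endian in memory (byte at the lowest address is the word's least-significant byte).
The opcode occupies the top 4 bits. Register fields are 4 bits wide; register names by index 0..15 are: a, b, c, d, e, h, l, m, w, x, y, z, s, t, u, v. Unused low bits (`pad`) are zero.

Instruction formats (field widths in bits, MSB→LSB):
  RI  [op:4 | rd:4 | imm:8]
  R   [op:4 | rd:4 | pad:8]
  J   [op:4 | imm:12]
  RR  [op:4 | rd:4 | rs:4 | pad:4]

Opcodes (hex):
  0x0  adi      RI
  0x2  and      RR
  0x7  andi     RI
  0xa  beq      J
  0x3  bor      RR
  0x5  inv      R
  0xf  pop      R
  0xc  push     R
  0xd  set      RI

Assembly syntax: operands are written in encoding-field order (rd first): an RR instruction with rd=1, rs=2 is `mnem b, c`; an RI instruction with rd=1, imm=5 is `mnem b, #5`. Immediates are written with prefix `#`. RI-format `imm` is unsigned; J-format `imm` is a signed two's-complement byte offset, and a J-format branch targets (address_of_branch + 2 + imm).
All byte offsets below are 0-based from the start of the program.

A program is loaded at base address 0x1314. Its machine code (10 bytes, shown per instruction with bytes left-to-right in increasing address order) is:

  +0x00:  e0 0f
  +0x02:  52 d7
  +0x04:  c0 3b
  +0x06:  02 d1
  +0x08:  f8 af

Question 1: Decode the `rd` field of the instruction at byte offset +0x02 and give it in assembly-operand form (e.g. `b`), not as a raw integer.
[02] 52 d7 → 0xd752
  opcode bits[15:12]=0xd: set/RI
  rd@[11:8]=0x7 ⇒ m
  imm@[7:0]=0x52 ⇒ #82

m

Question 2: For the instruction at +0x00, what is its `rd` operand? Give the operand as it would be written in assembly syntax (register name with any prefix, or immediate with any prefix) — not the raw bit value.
v

@+00  little-endian(e0 0f) = 0x0fe0
  opcode bits[15:12]=0x0: adi/RI
  rd: (w>>8)&0xf=0xf → v
  imm: (w>>0)&0xff=0xe0 → #224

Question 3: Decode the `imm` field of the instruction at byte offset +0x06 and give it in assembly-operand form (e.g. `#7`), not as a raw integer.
[06] 02 d1 → 0xd102
  op=0xd102>>12=0xd ⇒ set (RI)
  rd: (w>>8)&0xf=0x1 → b
  imm: (w>>0)&0xff=0x2 → #2

#2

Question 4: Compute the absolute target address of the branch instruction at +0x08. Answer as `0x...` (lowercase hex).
off 0x08: read f8 af as little → 0xaff8
  op=0xaff8>>12=0xa ⇒ beq (J)
  imm: (w>>0)&0xfff=0xff8 (s12→-8) → #-8
  target = base 0x1314 + off 0x08 + 2 + imm -8 = 0x1316

0x1316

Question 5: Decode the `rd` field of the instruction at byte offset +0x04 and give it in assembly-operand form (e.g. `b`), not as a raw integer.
z

+0x04: c0 3b ⇒ word 0x3bc0 (little)
  opcode bits[15:12]=0x3: bor/RR
  rd@[11:8]=0xb ⇒ z
  rs@[7:4]=0xc ⇒ s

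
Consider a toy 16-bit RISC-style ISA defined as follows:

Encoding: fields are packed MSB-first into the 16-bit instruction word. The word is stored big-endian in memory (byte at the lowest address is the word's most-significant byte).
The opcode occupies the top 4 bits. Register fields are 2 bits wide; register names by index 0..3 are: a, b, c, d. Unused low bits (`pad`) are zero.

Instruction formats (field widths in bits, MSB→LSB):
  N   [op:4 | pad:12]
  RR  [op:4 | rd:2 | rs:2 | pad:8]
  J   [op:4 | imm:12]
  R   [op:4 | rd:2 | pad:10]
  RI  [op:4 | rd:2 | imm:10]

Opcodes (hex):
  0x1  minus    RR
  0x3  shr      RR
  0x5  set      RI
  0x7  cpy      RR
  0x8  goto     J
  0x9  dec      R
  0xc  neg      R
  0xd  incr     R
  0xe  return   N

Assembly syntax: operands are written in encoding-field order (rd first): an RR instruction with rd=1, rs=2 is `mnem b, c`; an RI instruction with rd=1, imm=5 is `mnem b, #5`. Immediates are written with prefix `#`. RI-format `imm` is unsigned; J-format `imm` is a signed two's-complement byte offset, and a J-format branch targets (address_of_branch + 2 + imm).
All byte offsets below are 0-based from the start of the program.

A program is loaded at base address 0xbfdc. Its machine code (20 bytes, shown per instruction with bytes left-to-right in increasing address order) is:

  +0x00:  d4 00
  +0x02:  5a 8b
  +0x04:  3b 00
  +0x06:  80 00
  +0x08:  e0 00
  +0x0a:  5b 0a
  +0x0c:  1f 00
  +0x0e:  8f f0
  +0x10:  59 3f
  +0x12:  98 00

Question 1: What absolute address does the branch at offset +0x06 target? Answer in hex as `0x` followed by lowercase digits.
[06] 80 00 → 0x8000
  op=0x8000>>12=0x8 ⇒ goto (J)
  imm@[11:0]=0x0 ⇒ #0
  target = base 0xbfdc + off 0x06 + 2 + imm 0 = 0xbfe4

0xbfe4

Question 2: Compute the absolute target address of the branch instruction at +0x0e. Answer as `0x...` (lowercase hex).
@+0e  big-endian(8f f0) = 0x8ff0
  top 4b → 0x8 → goto [J]
  imm: (w>>0)&0xfff=0xff0 (s12→-16) → #-16
  target = base 0xbfdc + off 0x0e + 2 + imm -16 = 0xbfdc

0xbfdc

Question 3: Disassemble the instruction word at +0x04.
+0x04: 3b 00 ⇒ word 0x3b00 (big)
  opcode bits[15:12]=0x3: shr/RR
  [11:10] rd=2 = c
  [9:8] rs=3 = d

shr c, d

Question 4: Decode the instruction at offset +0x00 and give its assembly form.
off 0x00: read d4 00 as big → 0xd400
  op=0xd400>>12=0xd ⇒ incr (R)
  rd@[11:10]=0x1 ⇒ b

incr b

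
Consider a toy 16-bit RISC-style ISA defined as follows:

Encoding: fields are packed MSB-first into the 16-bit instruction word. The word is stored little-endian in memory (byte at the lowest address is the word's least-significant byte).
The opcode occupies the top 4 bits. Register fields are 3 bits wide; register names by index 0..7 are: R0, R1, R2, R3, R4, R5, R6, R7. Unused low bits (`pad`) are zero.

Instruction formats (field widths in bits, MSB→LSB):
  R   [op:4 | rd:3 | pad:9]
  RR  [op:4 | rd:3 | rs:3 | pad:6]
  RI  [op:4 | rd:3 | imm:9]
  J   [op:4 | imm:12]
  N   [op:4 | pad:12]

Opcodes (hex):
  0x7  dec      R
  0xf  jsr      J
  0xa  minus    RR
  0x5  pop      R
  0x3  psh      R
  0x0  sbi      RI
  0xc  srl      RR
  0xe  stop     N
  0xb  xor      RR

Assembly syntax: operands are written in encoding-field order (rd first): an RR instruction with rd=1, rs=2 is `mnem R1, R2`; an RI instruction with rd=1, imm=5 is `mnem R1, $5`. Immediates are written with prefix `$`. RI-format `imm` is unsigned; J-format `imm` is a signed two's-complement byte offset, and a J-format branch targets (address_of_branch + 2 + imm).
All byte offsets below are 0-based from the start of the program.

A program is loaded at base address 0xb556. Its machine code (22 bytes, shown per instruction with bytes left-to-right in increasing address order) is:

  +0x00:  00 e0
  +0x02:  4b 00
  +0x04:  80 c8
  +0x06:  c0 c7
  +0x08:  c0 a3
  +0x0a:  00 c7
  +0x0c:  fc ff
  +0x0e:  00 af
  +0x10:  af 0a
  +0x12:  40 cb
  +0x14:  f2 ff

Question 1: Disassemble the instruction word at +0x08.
@+08  little-endian(c0 a3) = 0xa3c0
  opcode bits[15:12]=0xa: minus/RR
  [11:9] rd=1 = R1
  [8:6] rs=7 = R7

minus R1, R7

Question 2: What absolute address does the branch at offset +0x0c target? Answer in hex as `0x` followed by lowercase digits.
off 0x0c: read fc ff as little → 0xfffc
  op=0xfffc>>12=0xf ⇒ jsr (J)
  [11:0] imm=4092 (s12→-4) = $-4
  target = base 0xb556 + off 0x0c + 2 + imm -4 = 0xb560

0xb560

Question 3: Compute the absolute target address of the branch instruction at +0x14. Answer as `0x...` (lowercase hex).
0xb55e

+0x14: f2 ff ⇒ word 0xfff2 (little)
  opcode bits[15:12]=0xf: jsr/J
  imm: (w>>0)&0xfff=0xff2 (s12→-14) → $-14
  target = base 0xb556 + off 0x14 + 2 + imm -14 = 0xb55e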